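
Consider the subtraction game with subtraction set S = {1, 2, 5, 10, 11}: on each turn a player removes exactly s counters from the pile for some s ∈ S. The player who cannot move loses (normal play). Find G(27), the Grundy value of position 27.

n :  0  1  2  3  4  5  6  7  8  9 10 11 12 13 14 15 16 17 18 19 20 21 22 23 24 25 26 27
G :  0  1  2  0  1  2  0  1  2  0  1  2  0  1  2  0  1  2  0  1  2  0  1  2  0  1  2  0

0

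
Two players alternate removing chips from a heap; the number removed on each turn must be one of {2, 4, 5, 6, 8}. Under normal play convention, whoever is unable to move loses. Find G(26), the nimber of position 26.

3

G(0) = 0
G(1) = mex{} = 0
G(2) = mex{0} = 1
G(3) = mex{0} = 1
G(4) = mex{1,0} = 2
G(5) = mex{1,0,0} = 2
G(6) = mex{2,1,0,0} = 3
G(7) = mex{2,1,1,0} = 3
G(8) = mex{3,2,1,1,0} = 4
G(9) = mex{3,2,2,1,0} = 4
G(10) = mex{4,3,2,2,1} = 0
G(11) = mex{4,3,3,2,1} = 0
G(12) = mex{0,4,3,3,2} = 1
G(13) = mex{0,4,4,3,2} = 1
G(14) = mex{1,0,4,4,3} = 2
G(15) = mex{1,0,0,4,3} = 2
G(16) = mex{2,1,0,0,4} = 3
G(17) = mex{2,1,1,0,4} = 3
G(18) = mex{3,2,1,1,0} = 4
G(19) = mex{3,2,2,1,0} = 4
G(20) = mex{4,3,2,2,1} = 0
G(21) = mex{4,3,3,2,1} = 0
G(22) = mex{0,4,3,3,2} = 1
G(23) = mex{0,4,4,3,2} = 1
G(24) = mex{1,0,4,4,3} = 2
G(25) = mex{1,0,0,4,3} = 2
G(26) = mex{2,1,0,0,4} = 3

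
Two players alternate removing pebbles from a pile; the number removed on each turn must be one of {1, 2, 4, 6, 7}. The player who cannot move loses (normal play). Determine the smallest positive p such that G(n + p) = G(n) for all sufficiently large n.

8

G(0) = 0
G(1) = mex{0} = 1
G(2) = mex{1,0} = 2
G(3) = mex{2,1} = 0
G(4) = mex{0,2,0} = 1
G(5) = mex{1,0,1} = 2
G(6) = mex{2,1,2,0} = 3
G(7) = mex{3,2,0,1,0} = 4
G(8) = mex{4,3,1,2,1} = 0
G(9) = mex{0,4,2,0,2} = 1
G(10) = mex{1,0,3,1,0} = 2
G(11) = mex{2,1,4,2,1} = 0
G(12) = mex{0,2,0,3,2} = 1
G(13) = mex{1,0,1,4,3} = 2
G(14) = mex{2,1,2,0,4} = 3
G(15) = mex{3,2,0,1,0} = 4
G(16) = mex{4,3,1,2,1} = 0
G(17) = mex{0,4,2,0,2} = 1
G(n+8) = G(n) holds for n = 0,…,6 (a full window of length max(S) = 7), so the sequence is purely periodic with period 8.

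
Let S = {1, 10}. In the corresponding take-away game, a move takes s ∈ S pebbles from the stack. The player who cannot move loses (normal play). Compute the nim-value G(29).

1

G(0) = 0
G(1) = mex{0} = 1
G(2) = mex{1} = 0
G(3) = mex{0} = 1
G(4) = mex{1} = 0
G(5) = mex{0} = 1
G(6) = mex{1} = 0
G(7) = mex{0} = 1
G(8) = mex{1} = 0
G(9) = mex{0} = 1
G(10) = mex{1,0} = 2
G(11) = mex{2,1} = 0
G(12) = mex{0,0} = 1
G(13) = mex{1,1} = 0
G(14) = mex{0,0} = 1
G(15) = mex{1,1} = 0
G(16) = mex{0,0} = 1
G(17) = mex{1,1} = 0
G(18) = mex{0,0} = 1
G(19) = mex{1,1} = 0
G(20) = mex{0,2} = 1
G(21) = mex{1,0} = 2
G(22) = mex{2,1} = 0
G(23) = mex{0,0} = 1
G(24) = mex{1,1} = 0
G(25) = mex{0,0} = 1
G(26) = mex{1,1} = 0
G(27) = mex{0,0} = 1
G(28) = mex{1,1} = 0
G(29) = mex{0,0} = 1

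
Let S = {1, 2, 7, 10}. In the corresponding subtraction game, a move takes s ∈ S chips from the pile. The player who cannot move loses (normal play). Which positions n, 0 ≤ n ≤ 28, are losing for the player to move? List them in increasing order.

0, 3, 6, 9, 12, 15, 18, 21, 24, 27

G(0) = 0
G(1) = mex{0} = 1
G(2) = mex{1,0} = 2
G(3) = mex{2,1} = 0
G(4) = mex{0,2} = 1
G(5) = mex{1,0} = 2
G(6) = mex{2,1} = 0
G(7) = mex{0,2,0} = 1
G(8) = mex{1,0,1} = 2
G(9) = mex{2,1,2} = 0
G(10) = mex{0,2,0,0} = 1
G(11) = mex{1,0,1,1} = 2
G(12) = mex{2,1,2,2} = 0
G(13) = mex{0,2,0,0} = 1
G(14) = mex{1,0,1,1} = 2
G(15) = mex{2,1,2,2} = 0
G(16) = mex{0,2,0,0} = 1
G(17) = mex{1,0,1,1} = 2
G(18) = mex{2,1,2,2} = 0
G(19) = mex{0,2,0,0} = 1
G(20) = mex{1,0,1,1} = 2
G(21) = mex{2,1,2,2} = 0
G(22) = mex{0,2,0,0} = 1
G(23) = mex{1,0,1,1} = 2
G(24) = mex{2,1,2,2} = 0
G(25) = mex{0,2,0,0} = 1
G(26) = mex{1,0,1,1} = 2
G(27) = mex{2,1,2,2} = 0
G(28) = mex{0,2,0,0} = 1
P-positions are exactly the n with G(n) = 0.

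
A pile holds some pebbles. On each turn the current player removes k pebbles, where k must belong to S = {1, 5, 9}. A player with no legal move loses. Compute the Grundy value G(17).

G(0) = 0
G(1) = mex{0} = 1
G(2) = mex{1} = 0
G(3) = mex{0} = 1
G(4) = mex{1} = 0
G(5) = mex{0,0} = 1
G(6) = mex{1,1} = 0
G(7) = mex{0,0} = 1
G(8) = mex{1,1} = 0
G(9) = mex{0,0,0} = 1
G(10) = mex{1,1,1} = 0
G(11) = mex{0,0,0} = 1
G(12) = mex{1,1,1} = 0
G(13) = mex{0,0,0} = 1
G(14) = mex{1,1,1} = 0
G(15) = mex{0,0,0} = 1
G(16) = mex{1,1,1} = 0
G(17) = mex{0,0,0} = 1

1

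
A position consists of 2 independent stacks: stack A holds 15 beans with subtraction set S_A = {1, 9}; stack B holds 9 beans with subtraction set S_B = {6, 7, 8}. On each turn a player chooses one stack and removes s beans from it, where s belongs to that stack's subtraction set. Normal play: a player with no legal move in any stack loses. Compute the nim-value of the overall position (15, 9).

0

Stack A, S = {1, 9}:
G(0) = 0
G(1) = mex{0} = 1
G(2) = mex{1} = 0
G(3) = mex{0} = 1
G(4) = mex{1} = 0
G(5) = mex{0} = 1
G(6) = mex{1} = 0
G(7) = mex{0} = 1
G(8) = mex{1} = 0
G(9) = mex{0,0} = 1
G(10) = mex{1,1} = 0
G(11) = mex{0,0} = 1
G(12) = mex{1,1} = 0
G(13) = mex{0,0} = 1
G(14) = mex{1,1} = 0
G(15) = mex{0,0} = 1
G_A(15) = 1.
Stack B, S = {6, 7, 8}:
n : 0 1 2 3 4 5 6 7 8 9
G : 0 0 0 0 0 0 1 1 1 1
G_B(9) = 1.
Combined Grundy value = 1 ⊕ 1 = 0.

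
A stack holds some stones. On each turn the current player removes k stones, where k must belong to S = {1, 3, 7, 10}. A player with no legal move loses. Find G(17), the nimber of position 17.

n :  0  1  2  3  4  5  6  7  8  9 10 11 12 13 14 15 16 17
G :  0  1  0  1  0  1  0  1  0  1  2  3  2  3  2  3  2  0

0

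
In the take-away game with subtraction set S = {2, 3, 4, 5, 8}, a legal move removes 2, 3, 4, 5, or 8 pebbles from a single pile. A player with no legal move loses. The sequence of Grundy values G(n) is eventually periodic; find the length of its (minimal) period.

G(0) = 0
G(1) = mex{} = 0
G(2) = mex{0} = 1
G(3) = mex{0,0} = 1
G(4) = mex{1,0,0} = 2
G(5) = mex{1,1,0,0} = 2
G(6) = mex{2,1,1,0} = 3
G(7) = mex{2,2,1,1} = 0
G(8) = mex{3,2,2,1,0} = 4
G(9) = mex{0,3,2,2,0} = 1
G(10) = mex{4,0,3,2,1} = 5
G(11) = mex{1,4,0,3,1} = 2
G(12) = mex{5,1,4,0,2} = 3
G(13) = mex{2,5,1,4,2} = 0
G(14) = mex{3,2,5,1,3} = 0
G(15) = mex{0,3,2,5,0} = 1
G(16) = mex{0,0,3,2,4} = 1
G(17) = mex{1,0,0,3,1} = 2
G(18) = mex{1,1,0,0,5} = 2
G(19) = mex{2,1,1,0,2} = 3
G(20) = mex{2,2,1,1,3} = 0
G(21) = mex{3,2,2,1,0} = 4
G(22) = mex{0,3,2,2,0} = 1
G(23) = mex{4,0,3,2,1} = 5
G(24) = mex{1,4,0,3,1} = 2
G(25) = mex{5,1,4,0,2} = 3
G(26) = mex{2,5,1,4,2} = 0
G(27) = mex{3,2,5,1,3} = 0
G(n+13) = G(n) holds for n = 0,…,7 (a full window of length max(S) = 8), so the sequence is purely periodic with period 13.

13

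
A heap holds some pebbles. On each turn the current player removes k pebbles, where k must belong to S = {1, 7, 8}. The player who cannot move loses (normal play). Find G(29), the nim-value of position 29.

2

n :  0  1  2  3  4  5  6  7  8  9 10 11 12 13 14 15 16 17 18 19 20 21 22 23 24 25 26 27 28 29
G :  0  1  0  1  0  1  0  1  2  3  2  3  2  3  2  0  1  0  1  0  1  0  1  2  3  2  3  2  3  2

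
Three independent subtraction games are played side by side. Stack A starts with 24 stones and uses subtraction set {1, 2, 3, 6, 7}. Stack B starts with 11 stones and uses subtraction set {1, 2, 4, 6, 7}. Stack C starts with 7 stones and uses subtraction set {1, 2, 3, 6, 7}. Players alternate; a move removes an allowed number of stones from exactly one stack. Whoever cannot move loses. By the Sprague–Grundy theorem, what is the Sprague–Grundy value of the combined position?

3

Stack A, S = {1, 2, 3, 6, 7}:
G(0) = 0
G(1) = mex{0} = 1
G(2) = mex{1,0} = 2
G(3) = mex{2,1,0} = 3
G(4) = mex{3,2,1} = 0
G(5) = mex{0,3,2} = 1
G(6) = mex{1,0,3,0} = 2
G(7) = mex{2,1,0,1,0} = 3
G(8) = mex{3,2,1,2,1} = 0
G(9) = mex{0,3,2,3,2} = 1
G(10) = mex{1,0,3,0,3} = 2
G(11) = mex{2,1,0,1,0} = 3
G(12) = mex{3,2,1,2,1} = 0
G(13) = mex{0,3,2,3,2} = 1
G(14) = mex{1,0,3,0,3} = 2
G(15) = mex{2,1,0,1,0} = 3
G(16) = mex{3,2,1,2,1} = 0
G(17) = mex{0,3,2,3,2} = 1
G(18) = mex{1,0,3,0,3} = 2
G(19) = mex{2,1,0,1,0} = 3
G(20) = mex{3,2,1,2,1} = 0
G(21) = mex{0,3,2,3,2} = 1
G(22) = mex{1,0,3,0,3} = 2
G(23) = mex{2,1,0,1,0} = 3
G(24) = mex{3,2,1,2,1} = 0
G_A(24) = 0.
Stack B, S = {1, 2, 4, 6, 7}:
n :  0  1  2  3  4  5  6  7  8  9 10 11
G :  0  1  2  0  1  2  3  4  0  1  2  0
G_B(11) = 0.
Stack C, S = {1, 2, 3, 6, 7}:
G(0) = 0
G(1) = mex{0} = 1
G(2) = mex{1,0} = 2
G(3) = mex{2,1,0} = 3
G(4) = mex{3,2,1} = 0
G(5) = mex{0,3,2} = 1
G(6) = mex{1,0,3,0} = 2
G(7) = mex{2,1,0,1,0} = 3
G_C(7) = 3.
Combined Grundy value = 0 ⊕ 0 ⊕ 3 = 3.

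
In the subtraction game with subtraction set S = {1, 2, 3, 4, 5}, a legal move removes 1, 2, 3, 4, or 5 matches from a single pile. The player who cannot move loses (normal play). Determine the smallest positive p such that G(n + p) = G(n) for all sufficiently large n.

n :  0  1  2  3  4  5  6  7  8  9 10 11 12 13 14
G :  0  1  2  3  4  5  0  1  2  3  4  5  0  1  2
G(n+6) = G(n) holds for n = 0,…,4 (a full window of length max(S) = 5), so the sequence is purely periodic with period 6.

6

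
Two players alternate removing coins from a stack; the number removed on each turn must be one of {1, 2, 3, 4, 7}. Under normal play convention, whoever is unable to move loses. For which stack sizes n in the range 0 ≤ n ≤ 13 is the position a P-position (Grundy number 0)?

0, 5, 10

G(0) = 0
G(1) = mex{0} = 1
G(2) = mex{1,0} = 2
G(3) = mex{2,1,0} = 3
G(4) = mex{3,2,1,0} = 4
G(5) = mex{4,3,2,1} = 0
G(6) = mex{0,4,3,2} = 1
G(7) = mex{1,0,4,3,0} = 2
G(8) = mex{2,1,0,4,1} = 3
G(9) = mex{3,2,1,0,2} = 4
G(10) = mex{4,3,2,1,3} = 0
G(11) = mex{0,4,3,2,4} = 1
G(12) = mex{1,0,4,3,0} = 2
G(13) = mex{2,1,0,4,1} = 3
P-positions are exactly the n with G(n) = 0.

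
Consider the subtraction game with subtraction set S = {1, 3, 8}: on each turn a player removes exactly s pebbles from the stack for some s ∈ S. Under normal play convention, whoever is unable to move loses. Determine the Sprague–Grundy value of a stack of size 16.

1

n :  0  1  2  3  4  5  6  7  8  9 10 11 12 13 14 15 16
G :  0  1  0  1  0  1  0  1  2  3  2  0  1  0  1  0  1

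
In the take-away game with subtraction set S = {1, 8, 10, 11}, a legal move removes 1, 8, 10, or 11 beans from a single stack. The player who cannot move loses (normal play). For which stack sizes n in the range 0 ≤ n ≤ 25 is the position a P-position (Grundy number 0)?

n :  0  1  2  3  4  5  6  7  8  9 10 11 12 13 14 15 16 17 18 19 20 21 22 23 24 25
G :  0  1  0  1  0  1  0  1  2  0  1  2  3  2  3  2  3  2  0  1  2  0  1  0  1  0
P-positions are exactly the n with G(n) = 0.

0, 2, 4, 6, 9, 18, 21, 23, 25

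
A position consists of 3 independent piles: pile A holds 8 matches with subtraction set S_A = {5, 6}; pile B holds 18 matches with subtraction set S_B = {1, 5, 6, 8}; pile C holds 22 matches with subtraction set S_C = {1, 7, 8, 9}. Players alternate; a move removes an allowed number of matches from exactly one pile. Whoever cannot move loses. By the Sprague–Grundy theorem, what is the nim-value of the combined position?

2

Pile A, S = {5, 6}:
G(0) = 0
G(1) = mex{} = 0
G(2) = mex{} = 0
G(3) = mex{} = 0
G(4) = mex{} = 0
G(5) = mex{0} = 1
G(6) = mex{0,0} = 1
G(7) = mex{0,0} = 1
G(8) = mex{0,0} = 1
G_A(8) = 1.
Pile B, S = {1, 5, 6, 8}:
n :  0  1  2  3  4  5  6  7  8  9 10 11 12 13 14 15 16 17 18
G :  0  1  0  1  0  1  2  3  2  3  2  0  1  0  1  0  1  2  3
G_B(18) = 3.
Pile C, S = {1, 7, 8, 9}:
G(0) = 0
G(1) = mex{0} = 1
G(2) = mex{1} = 0
G(3) = mex{0} = 1
G(4) = mex{1} = 0
G(5) = mex{0} = 1
G(6) = mex{1} = 0
G(7) = mex{0,0} = 1
G(8) = mex{1,1,0} = 2
G(9) = mex{2,0,1,0} = 3
G(10) = mex{3,1,0,1} = 2
G(11) = mex{2,0,1,0} = 3
G(12) = mex{3,1,0,1} = 2
G(13) = mex{2,0,1,0} = 3
G(14) = mex{3,1,0,1} = 2
G(15) = mex{2,2,1,0} = 3
G(16) = mex{3,3,2,1} = 0
G(17) = mex{0,2,3,2} = 1
G(18) = mex{1,3,2,3} = 0
G(19) = mex{0,2,3,2} = 1
G(20) = mex{1,3,2,3} = 0
G(21) = mex{0,2,3,2} = 1
G(22) = mex{1,3,2,3} = 0
G_C(22) = 0.
Combined Grundy value = 1 ⊕ 3 ⊕ 0 = 2.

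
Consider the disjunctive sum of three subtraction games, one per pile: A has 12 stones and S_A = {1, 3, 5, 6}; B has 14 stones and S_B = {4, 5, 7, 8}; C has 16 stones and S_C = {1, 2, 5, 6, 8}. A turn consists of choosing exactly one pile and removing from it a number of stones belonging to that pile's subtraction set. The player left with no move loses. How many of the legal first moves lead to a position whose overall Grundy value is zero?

4

Pile A, S = {1, 3, 5, 6}:
G(0) = 0
G(1) = mex{0} = 1
G(2) = mex{1} = 0
G(3) = mex{0,0} = 1
G(4) = mex{1,1} = 0
G(5) = mex{0,0,0} = 1
G(6) = mex{1,1,1,0} = 2
G(7) = mex{2,0,0,1} = 3
G(8) = mex{3,1,1,0} = 2
G(9) = mex{2,2,0,1} = 3
G(10) = mex{3,3,1,0} = 2
G(11) = mex{2,2,2,1} = 0
G(12) = mex{0,3,3,2} = 1
G_A(12) = 1.
Pile B, S = {4, 5, 7, 8}:
G(0) = 0
G(1) = mex{} = 0
G(2) = mex{} = 0
G(3) = mex{} = 0
G(4) = mex{0} = 1
G(5) = mex{0,0} = 1
G(6) = mex{0,0} = 1
G(7) = mex{0,0,0} = 1
G(8) = mex{1,0,0,0} = 2
G(9) = mex{1,1,0,0} = 2
G(10) = mex{1,1,0,0} = 2
G(11) = mex{1,1,1,0} = 2
G(12) = mex{2,1,1,1} = 0
G(13) = mex{2,2,1,1} = 0
G(14) = mex{2,2,1,1} = 0
G_B(14) = 0.
Pile C, S = {1, 2, 5, 6, 8}:
n :  0  1  2  3  4  5  6  7  8  9 10 11 12 13 14 15 16
G :  0  1  2  0  1  2  3  0  1  2  0  1  2  3  0  1  2
G_C(16) = 2.
Combined Grundy value = 1 ⊕ 0 ⊕ 2 = 3.
A winning move leaves total XOR = 0, i.e. changes one component's Grundy value g to g ⊕ X where X is the current total.
Pile A: need g' = 1⊕3 = 2. Options: 12−1→G=0, 12−3→G=3, 12−5→G=3, 12−6→G=2. Hits: 1.
Pile B: need g' = 0⊕3 = 3. Options: 14−4→G=2, 14−5→G=2, 14−7→G=1, 14−8→G=1. Hits: 0.
Pile C: need g' = 2⊕3 = 1. Options: 16−1→G=1, 16−2→G=0, 16−5→G=1, 16−6→G=0, 16−8→G=1. Hits: 3.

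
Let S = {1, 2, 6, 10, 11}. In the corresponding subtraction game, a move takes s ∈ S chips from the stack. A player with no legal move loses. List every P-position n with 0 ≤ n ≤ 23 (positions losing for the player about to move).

0, 3, 7, 12, 15, 19

n :  0  1  2  3  4  5  6  7  8  9 10 11 12 13 14 15 16 17 18 19 20 21 22 23
G :  0  1  2  0  1  2  3  0  1  2  3  4  0  1  2  0  1  2  3  0  1  2  3  4
P-positions are exactly the n with G(n) = 0.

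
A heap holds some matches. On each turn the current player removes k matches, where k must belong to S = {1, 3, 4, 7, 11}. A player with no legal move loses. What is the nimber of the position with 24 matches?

0

n :  0  1  2  3  4  5  6  7  8  9 10 11 12 13 14 15 16 17 18 19 20 21 22 23 24
G :  0  1  0  1  2  3  2  3  0  1  0  1  2  3  2  3  0  1  0  1  2  3  2  3  0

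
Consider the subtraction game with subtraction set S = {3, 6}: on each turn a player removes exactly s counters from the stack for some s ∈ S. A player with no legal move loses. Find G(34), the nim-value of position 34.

G(0) = 0
G(1) = mex{} = 0
G(2) = mex{} = 0
G(3) = mex{0} = 1
G(4) = mex{0} = 1
G(5) = mex{0} = 1
G(6) = mex{1,0} = 2
G(7) = mex{1,0} = 2
G(8) = mex{1,0} = 2
G(9) = mex{2,1} = 0
G(10) = mex{2,1} = 0
G(11) = mex{2,1} = 0
G(12) = mex{0,2} = 1
G(13) = mex{0,2} = 1
G(14) = mex{0,2} = 1
G(15) = mex{1,0} = 2
G(16) = mex{1,0} = 2
G(17) = mex{1,0} = 2
G(18) = mex{2,1} = 0
G(19) = mex{2,1} = 0
G(20) = mex{2,1} = 0
G(21) = mex{0,2} = 1
G(22) = mex{0,2} = 1
G(23) = mex{0,2} = 1
G(24) = mex{1,0} = 2
G(25) = mex{1,0} = 2
G(26) = mex{1,0} = 2
G(27) = mex{2,1} = 0
G(28) = mex{2,1} = 0
G(29) = mex{2,1} = 0
G(30) = mex{0,2} = 1
G(31) = mex{0,2} = 1
G(32) = mex{0,2} = 1
G(33) = mex{1,0} = 2
G(34) = mex{1,0} = 2

2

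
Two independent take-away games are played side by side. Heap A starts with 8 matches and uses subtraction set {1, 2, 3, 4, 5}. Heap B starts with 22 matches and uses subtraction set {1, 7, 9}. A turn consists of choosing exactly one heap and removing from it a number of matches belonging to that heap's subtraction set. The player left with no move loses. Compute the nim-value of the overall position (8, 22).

2

Heap A, S = {1, 2, 3, 4, 5}:
G(0) = 0
G(1) = mex{0} = 1
G(2) = mex{1,0} = 2
G(3) = mex{2,1,0} = 3
G(4) = mex{3,2,1,0} = 4
G(5) = mex{4,3,2,1,0} = 5
G(6) = mex{5,4,3,2,1} = 0
G(7) = mex{0,5,4,3,2} = 1
G(8) = mex{1,0,5,4,3} = 2
G_A(8) = 2.
Heap B, S = {1, 7, 9}:
G(0) = 0
G(1) = mex{0} = 1
G(2) = mex{1} = 0
G(3) = mex{0} = 1
G(4) = mex{1} = 0
G(5) = mex{0} = 1
G(6) = mex{1} = 0
G(7) = mex{0,0} = 1
G(8) = mex{1,1} = 0
G(9) = mex{0,0,0} = 1
G(10) = mex{1,1,1} = 0
G(11) = mex{0,0,0} = 1
G(12) = mex{1,1,1} = 0
G(13) = mex{0,0,0} = 1
G(14) = mex{1,1,1} = 0
G(15) = mex{0,0,0} = 1
G(16) = mex{1,1,1} = 0
G(17) = mex{0,0,0} = 1
G(18) = mex{1,1,1} = 0
G(19) = mex{0,0,0} = 1
G(20) = mex{1,1,1} = 0
G(21) = mex{0,0,0} = 1
G(22) = mex{1,1,1} = 0
G_B(22) = 0.
Combined Grundy value = 2 ⊕ 0 = 2.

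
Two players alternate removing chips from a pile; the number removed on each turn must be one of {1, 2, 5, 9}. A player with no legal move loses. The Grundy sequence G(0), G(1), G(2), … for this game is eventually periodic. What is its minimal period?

10

n :  0  1  2  3  4  5  6  7  8  9 10 11 12 13 14 15 16 17 18 19 20 21
G :  0  1  2  0  1  2  0  1  2  3  0  1  2  0  1  2  0  1  2  3  0  1
G(n+10) = G(n) holds for n = 0,…,8 (a full window of length max(S) = 9), so the sequence is purely periodic with period 10.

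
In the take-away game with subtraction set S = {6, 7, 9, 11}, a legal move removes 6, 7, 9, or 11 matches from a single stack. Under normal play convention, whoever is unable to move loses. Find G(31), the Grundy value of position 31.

2

n :  0  1  2  3  4  5  6  7  8  9 10 11 12 13 14 15 16 17 18 19 20 21 22 23 24 25 26 27 28 29 30 31
G :  0  0  0  0  0  0  1  1  1  1  1  1  2  2  2  2  2  0  0  0  0  0  0  1  1  1  1  1  1  2  2  2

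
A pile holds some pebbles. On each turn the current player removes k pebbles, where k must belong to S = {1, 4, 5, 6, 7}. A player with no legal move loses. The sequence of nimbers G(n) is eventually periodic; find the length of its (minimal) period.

G(0) = 0
G(1) = mex{0} = 1
G(2) = mex{1} = 0
G(3) = mex{0} = 1
G(4) = mex{1,0} = 2
G(5) = mex{2,1,0} = 3
G(6) = mex{3,0,1,0} = 2
G(7) = mex{2,1,0,1,0} = 3
G(8) = mex{3,2,1,0,1} = 4
G(9) = mex{4,3,2,1,0} = 5
G(10) = mex{5,2,3,2,1} = 0
G(11) = mex{0,3,2,3,2} = 1
G(12) = mex{1,4,3,2,3} = 0
G(13) = mex{0,5,4,3,2} = 1
G(14) = mex{1,0,5,4,3} = 2
G(15) = mex{2,1,0,5,4} = 3
G(16) = mex{3,0,1,0,5} = 2
G(17) = mex{2,1,0,1,0} = 3
G(18) = mex{3,2,1,0,1} = 4
G(19) = mex{4,3,2,1,0} = 5
G(20) = mex{5,2,3,2,1} = 0
G(21) = mex{0,3,2,3,2} = 1
G(n+10) = G(n) holds for n = 0,…,6 (a full window of length max(S) = 7), so the sequence is purely periodic with period 10.

10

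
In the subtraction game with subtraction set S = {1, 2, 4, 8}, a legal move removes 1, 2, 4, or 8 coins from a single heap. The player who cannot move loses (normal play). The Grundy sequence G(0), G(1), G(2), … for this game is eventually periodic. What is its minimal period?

3

G(0) = 0
G(1) = mex{0} = 1
G(2) = mex{1,0} = 2
G(3) = mex{2,1} = 0
G(4) = mex{0,2,0} = 1
G(5) = mex{1,0,1} = 2
G(6) = mex{2,1,2} = 0
G(7) = mex{0,2,0} = 1
G(8) = mex{1,0,1,0} = 2
G(9) = mex{2,1,2,1} = 0
G(10) = mex{0,2,0,2} = 1
G(11) = mex{1,0,1,0} = 2
G(12) = mex{2,1,2,1} = 0
G(13) = mex{0,2,0,2} = 1
G(14) = mex{1,0,1,0} = 2
G(n+3) = G(n) holds for n = 0,…,7 (a full window of length max(S) = 8), so the sequence is purely periodic with period 3.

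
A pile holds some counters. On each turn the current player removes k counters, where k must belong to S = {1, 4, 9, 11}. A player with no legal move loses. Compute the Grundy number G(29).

2

G(0) = 0
G(1) = mex{0} = 1
G(2) = mex{1} = 0
G(3) = mex{0} = 1
G(4) = mex{1,0} = 2
G(5) = mex{2,1} = 0
G(6) = mex{0,0} = 1
G(7) = mex{1,1} = 0
G(8) = mex{0,2} = 1
G(9) = mex{1,0,0} = 2
G(10) = mex{2,1,1} = 0
G(11) = mex{0,0,0,0} = 1
G(12) = mex{1,1,1,1} = 0
G(13) = mex{0,2,2,0} = 1
G(14) = mex{1,0,0,1} = 2
G(15) = mex{2,1,1,2} = 0
G(16) = mex{0,0,0,0} = 1
G(17) = mex{1,1,1,1} = 0
G(18) = mex{0,2,2,0} = 1
G(19) = mex{1,0,0,1} = 2
G(20) = mex{2,1,1,2} = 0
G(21) = mex{0,0,0,0} = 1
G(22) = mex{1,1,1,1} = 0
G(23) = mex{0,2,2,0} = 1
G(24) = mex{1,0,0,1} = 2
G(25) = mex{2,1,1,2} = 0
G(26) = mex{0,0,0,0} = 1
G(27) = mex{1,1,1,1} = 0
G(28) = mex{0,2,2,0} = 1
G(29) = mex{1,0,0,1} = 2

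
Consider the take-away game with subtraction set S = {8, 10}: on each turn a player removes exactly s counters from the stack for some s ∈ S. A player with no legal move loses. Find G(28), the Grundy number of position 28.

n :  0  1  2  3  4  5  6  7  8  9 10 11 12 13 14 15 16 17 18 19 20 21 22 23 24 25 26 27 28
G :  0  0  0  0  0  0  0  0  1  1  1  1  1  1  1  1  2  2  0  0  0  0  0  0  0  0  1  1  1

1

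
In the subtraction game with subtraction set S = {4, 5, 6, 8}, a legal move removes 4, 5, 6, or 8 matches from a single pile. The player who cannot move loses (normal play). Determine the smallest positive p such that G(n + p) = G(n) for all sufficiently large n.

12

n :  0  1  2  3  4  5  6  7  8  9 10 11 12 13 14 15 16 17 18 19 20 21 22 23 24 25
G :  0  0  0  0  1  1  1  1  2  2  2  2  0  0  0  0  1  1  1  1  2  2  2  2  0  0
G(n+12) = G(n) holds for n = 0,…,7 (a full window of length max(S) = 8), so the sequence is purely periodic with period 12.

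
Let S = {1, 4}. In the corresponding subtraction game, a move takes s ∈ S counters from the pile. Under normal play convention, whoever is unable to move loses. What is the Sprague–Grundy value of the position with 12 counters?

G(0) = 0
G(1) = mex{0} = 1
G(2) = mex{1} = 0
G(3) = mex{0} = 1
G(4) = mex{1,0} = 2
G(5) = mex{2,1} = 0
G(6) = mex{0,0} = 1
G(7) = mex{1,1} = 0
G(8) = mex{0,2} = 1
G(9) = mex{1,0} = 2
G(10) = mex{2,1} = 0
G(11) = mex{0,0} = 1
G(12) = mex{1,1} = 0

0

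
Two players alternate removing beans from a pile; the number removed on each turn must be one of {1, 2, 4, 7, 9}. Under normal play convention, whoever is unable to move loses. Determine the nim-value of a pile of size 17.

0

n :  0  1  2  3  4  5  6  7  8  9 10 11 12 13 14 15 16 17
G :  0  1  2  0  1  2  0  1  2  3  4  0  1  2  0  1  2  0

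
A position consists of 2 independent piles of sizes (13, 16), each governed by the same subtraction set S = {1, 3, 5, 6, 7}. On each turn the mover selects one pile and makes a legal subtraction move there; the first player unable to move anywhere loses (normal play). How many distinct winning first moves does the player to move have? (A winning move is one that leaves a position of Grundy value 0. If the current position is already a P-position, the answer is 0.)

All piles use S = {1, 3, 5, 6, 7}:
n :  0  1  2  3  4  5  6  7  8  9 10 11 12 13 14 15 16
G :  0  1  0  1  0  1  2  3  2  3  2  3  0  1  0  1  0
Pile A: G(13) = 1.
Pile B: G(16) = 0.
Combined Grundy value = 1 ⊕ 0 = 1.
A winning move leaves total XOR = 0, i.e. changes one component's Grundy value g to g ⊕ X where X is the current total.
Pile A: need g' = 1⊕1 = 0. Options: 13−1→G=0, 13−3→G=2, 13−5→G=2, 13−6→G=3, 13−7→G=2. Hits: 1.
Pile B: need g' = 0⊕1 = 1. Options: 16−1→G=1, 16−3→G=1, 16−5→G=3, 16−6→G=2, 16−7→G=3. Hits: 2.

3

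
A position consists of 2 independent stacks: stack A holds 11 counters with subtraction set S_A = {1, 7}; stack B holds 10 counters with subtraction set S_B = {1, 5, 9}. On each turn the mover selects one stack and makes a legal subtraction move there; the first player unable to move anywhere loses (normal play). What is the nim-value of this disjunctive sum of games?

1

Stack A, S = {1, 7}:
n :  0  1  2  3  4  5  6  7  8  9 10 11
G :  0  1  0  1  0  1  0  1  0  1  0  1
G_A(11) = 1.
Stack B, S = {1, 5, 9}:
G(0) = 0
G(1) = mex{0} = 1
G(2) = mex{1} = 0
G(3) = mex{0} = 1
G(4) = mex{1} = 0
G(5) = mex{0,0} = 1
G(6) = mex{1,1} = 0
G(7) = mex{0,0} = 1
G(8) = mex{1,1} = 0
G(9) = mex{0,0,0} = 1
G(10) = mex{1,1,1} = 0
G_B(10) = 0.
Combined Grundy value = 1 ⊕ 0 = 1.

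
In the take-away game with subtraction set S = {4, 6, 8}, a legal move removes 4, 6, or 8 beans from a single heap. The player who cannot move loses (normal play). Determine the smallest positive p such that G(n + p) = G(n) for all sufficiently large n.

n :  0  1  2  3  4  5  6  7  8  9 10 11 12 13 14 15 16 17 18 19 20 21 22 23 24 25
G :  0  0  0  0  1  1  1  1  2  2  2  2  0  0  0  0  1  1  1  1  2  2  2  2  0  0
G(n+12) = G(n) holds for n = 0,…,7 (a full window of length max(S) = 8), so the sequence is purely periodic with period 12.

12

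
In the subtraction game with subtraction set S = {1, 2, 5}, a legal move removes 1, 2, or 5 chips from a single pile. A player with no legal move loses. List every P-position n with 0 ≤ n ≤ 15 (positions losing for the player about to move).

n :  0  1  2  3  4  5  6  7  8  9 10 11 12 13 14 15
G :  0  1  2  0  1  2  0  1  2  0  1  2  0  1  2  0
P-positions are exactly the n with G(n) = 0.

0, 3, 6, 9, 12, 15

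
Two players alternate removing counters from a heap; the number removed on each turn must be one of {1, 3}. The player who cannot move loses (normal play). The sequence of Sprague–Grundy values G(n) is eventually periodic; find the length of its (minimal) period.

G(0) = 0
G(1) = mex{0} = 1
G(2) = mex{1} = 0
G(3) = mex{0,0} = 1
G(4) = mex{1,1} = 0
G(5) = mex{0,0} = 1
G(6) = mex{1,1} = 0
G(7) = mex{0,0} = 1
G(8) = mex{1,1} = 0
G(9) = mex{0,0} = 1
G(10) = mex{1,1} = 0
G(11) = mex{0,0} = 1
G(12) = mex{1,1} = 0
G(13) = mex{0,0} = 1
G(14) = mex{1,1} = 0
G(n+2) = G(n) holds for n = 0,…,2 (a full window of length max(S) = 3), so the sequence is purely periodic with period 2.

2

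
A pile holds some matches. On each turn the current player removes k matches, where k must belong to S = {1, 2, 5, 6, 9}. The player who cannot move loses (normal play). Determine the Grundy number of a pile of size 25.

1

G(0) = 0
G(1) = mex{0} = 1
G(2) = mex{1,0} = 2
G(3) = mex{2,1} = 0
G(4) = mex{0,2} = 1
G(5) = mex{1,0,0} = 2
G(6) = mex{2,1,1,0} = 3
G(7) = mex{3,2,2,1} = 0
G(8) = mex{0,3,0,2} = 1
G(9) = mex{1,0,1,0,0} = 2
G(10) = mex{2,1,2,1,1} = 0
G(11) = mex{0,2,3,2,2} = 1
G(12) = mex{1,0,0,3,0} = 2
G(13) = mex{2,1,1,0,1} = 3
G(14) = mex{3,2,2,1,2} = 0
G(15) = mex{0,3,0,2,3} = 1
G(16) = mex{1,0,1,0,0} = 2
G(17) = mex{2,1,2,1,1} = 0
G(18) = mex{0,2,3,2,2} = 1
G(19) = mex{1,0,0,3,0} = 2
G(20) = mex{2,1,1,0,1} = 3
G(21) = mex{3,2,2,1,2} = 0
G(22) = mex{0,3,0,2,3} = 1
G(23) = mex{1,0,1,0,0} = 2
G(24) = mex{2,1,2,1,1} = 0
G(25) = mex{0,2,3,2,2} = 1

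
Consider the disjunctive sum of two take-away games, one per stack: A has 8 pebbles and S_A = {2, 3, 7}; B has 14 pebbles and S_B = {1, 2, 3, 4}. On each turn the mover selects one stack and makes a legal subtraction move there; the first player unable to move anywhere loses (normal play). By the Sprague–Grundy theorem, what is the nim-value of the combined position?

Stack A, S = {2, 3, 7}:
G(0) = 0
G(1) = mex{} = 0
G(2) = mex{0} = 1
G(3) = mex{0,0} = 1
G(4) = mex{1,0} = 2
G(5) = mex{1,1} = 0
G(6) = mex{2,1} = 0
G(7) = mex{0,2,0} = 1
G(8) = mex{0,0,0} = 1
G_A(8) = 1.
Stack B, S = {1, 2, 3, 4}:
n :  0  1  2  3  4  5  6  7  8  9 10 11 12 13 14
G :  0  1  2  3  4  0  1  2  3  4  0  1  2  3  4
G_B(14) = 4.
Combined Grundy value = 1 ⊕ 4 = 5.

5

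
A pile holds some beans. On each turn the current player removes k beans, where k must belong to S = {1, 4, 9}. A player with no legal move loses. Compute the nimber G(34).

2

G(0) = 0
G(1) = mex{0} = 1
G(2) = mex{1} = 0
G(3) = mex{0} = 1
G(4) = mex{1,0} = 2
G(5) = mex{2,1} = 0
G(6) = mex{0,0} = 1
G(7) = mex{1,1} = 0
G(8) = mex{0,2} = 1
G(9) = mex{1,0,0} = 2
G(10) = mex{2,1,1} = 0
G(11) = mex{0,0,0} = 1
G(12) = mex{1,1,1} = 0
G(13) = mex{0,2,2} = 1
G(14) = mex{1,0,0} = 2
G(15) = mex{2,1,1} = 0
G(16) = mex{0,0,0} = 1
G(17) = mex{1,1,1} = 0
G(18) = mex{0,2,2} = 1
G(19) = mex{1,0,0} = 2
G(20) = mex{2,1,1} = 0
G(21) = mex{0,0,0} = 1
G(22) = mex{1,1,1} = 0
G(23) = mex{0,2,2} = 1
G(24) = mex{1,0,0} = 2
G(25) = mex{2,1,1} = 0
G(26) = mex{0,0,0} = 1
G(27) = mex{1,1,1} = 0
G(28) = mex{0,2,2} = 1
G(29) = mex{1,0,0} = 2
G(30) = mex{2,1,1} = 0
G(31) = mex{0,0,0} = 1
G(32) = mex{1,1,1} = 0
G(33) = mex{0,2,2} = 1
G(34) = mex{1,0,0} = 2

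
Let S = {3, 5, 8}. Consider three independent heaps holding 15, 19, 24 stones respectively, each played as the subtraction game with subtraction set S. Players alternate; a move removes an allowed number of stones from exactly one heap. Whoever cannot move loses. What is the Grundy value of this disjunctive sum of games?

3

All heaps use S = {3, 5, 8}:
n :  0  1  2  3  4  5  6  7  8  9 10 11 12 13 14 15 16 17 18 19 20 21 22 23 24
G :  0  0  0  1  1  1  2  2  2  3  3  0  0  0  1  1  1  2  2  2  3  3  0  0  0
Heap A: G(15) = 1.
Heap B: G(19) = 2.
Heap C: G(24) = 0.
Combined Grundy value = 1 ⊕ 2 ⊕ 0 = 3.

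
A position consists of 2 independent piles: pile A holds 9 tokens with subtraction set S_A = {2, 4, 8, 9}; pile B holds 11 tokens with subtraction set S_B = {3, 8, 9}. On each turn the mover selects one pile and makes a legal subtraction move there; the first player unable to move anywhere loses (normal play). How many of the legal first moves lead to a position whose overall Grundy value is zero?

Pile A, S = {2, 4, 8, 9}:
n : 0 1 2 3 4 5 6 7 8 9
G : 0 0 1 1 2 2 0 0 1 1
G_A(9) = 1.
Pile B, S = {3, 8, 9}:
n :  0  1  2  3  4  5  6  7  8  9 10 11
G :  0  0  0  1  1  1  0  0  2  1  1  3
G_B(11) = 3.
Combined Grundy value = 1 ⊕ 3 = 2.
A winning move leaves total XOR = 0, i.e. changes one component's Grundy value g to g ⊕ X where X is the current total.
Pile A: need g' = 1⊕2 = 3. Options: 9−2→G=0, 9−4→G=2, 9−8→G=0, 9−9→G=0. Hits: 0.
Pile B: need g' = 3⊕2 = 1. Options: 11−3→G=2, 11−8→G=1, 11−9→G=0. Hits: 1.

1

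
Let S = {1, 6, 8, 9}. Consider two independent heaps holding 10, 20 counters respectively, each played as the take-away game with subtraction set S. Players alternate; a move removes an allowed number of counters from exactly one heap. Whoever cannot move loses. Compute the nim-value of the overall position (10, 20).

All heaps use S = {1, 6, 8, 9}:
G(0) = 0
G(1) = mex{0} = 1
G(2) = mex{1} = 0
G(3) = mex{0} = 1
G(4) = mex{1} = 0
G(5) = mex{0} = 1
G(6) = mex{1,0} = 2
G(7) = mex{2,1} = 0
G(8) = mex{0,0,0} = 1
G(9) = mex{1,1,1,0} = 2
G(10) = mex{2,0,0,1} = 3
G(11) = mex{3,1,1,0} = 2
G(12) = mex{2,2,0,1} = 3
G(13) = mex{3,0,1,0} = 2
G(14) = mex{2,1,2,1} = 0
G(15) = mex{0,2,0,2} = 1
G(16) = mex{1,3,1,0} = 2
G(17) = mex{2,2,2,1} = 0
G(18) = mex{0,3,3,2} = 1
G(19) = mex{1,2,2,3} = 0
G(20) = mex{0,0,3,2} = 1
Heap A: G(10) = 3.
Heap B: G(20) = 1.
Combined Grundy value = 3 ⊕ 1 = 2.

2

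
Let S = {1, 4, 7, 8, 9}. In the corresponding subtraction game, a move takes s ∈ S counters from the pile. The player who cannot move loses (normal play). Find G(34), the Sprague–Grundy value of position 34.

n :  0  1  2  3  4  5  6  7  8  9 10 11 12 13 14 15 16 17 18 19 20 21 22 23 24 25 26 27 28 29 30 31 32 33 34
G :  0  1  0  1  2  0  1  2  3  2  3  4  5  3  4  0  1  0  1  2  0  1  2  3  2  3  4  5  3  4  0  1  0  1  2

2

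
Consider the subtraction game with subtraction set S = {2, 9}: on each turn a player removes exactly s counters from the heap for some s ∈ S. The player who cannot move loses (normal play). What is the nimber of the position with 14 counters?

1

n :  0  1  2  3  4  5  6  7  8  9 10 11 12 13 14
G :  0  0  1  1  0  0  1  1  0  2  1  0  0  1  1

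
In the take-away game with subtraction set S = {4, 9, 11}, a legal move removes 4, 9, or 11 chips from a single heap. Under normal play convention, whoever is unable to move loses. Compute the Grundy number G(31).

n :  0  1  2  3  4  5  6  7  8  9 10 11 12 13 14 15 16 17 18 19 20 21 22 23 24 25 26 27 28 29 30 31
G :  0  0  0  0  1  1  1  1  0  2  2  2  1  3  3  0  0  2  0  1  1  0  1  0  2  1  3  1  0  2  2  0

0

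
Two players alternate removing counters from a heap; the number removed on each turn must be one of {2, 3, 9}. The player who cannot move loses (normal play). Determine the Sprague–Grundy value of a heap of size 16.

0

G(0) = 0
G(1) = mex{} = 0
G(2) = mex{0} = 1
G(3) = mex{0,0} = 1
G(4) = mex{1,0} = 2
G(5) = mex{1,1} = 0
G(6) = mex{2,1} = 0
G(7) = mex{0,2} = 1
G(8) = mex{0,0} = 1
G(9) = mex{1,0,0} = 2
G(10) = mex{1,1,0} = 2
G(11) = mex{2,1,1} = 0
G(12) = mex{2,2,1} = 0
G(13) = mex{0,2,2} = 1
G(14) = mex{0,0,0} = 1
G(15) = mex{1,0,0} = 2
G(16) = mex{1,1,1} = 0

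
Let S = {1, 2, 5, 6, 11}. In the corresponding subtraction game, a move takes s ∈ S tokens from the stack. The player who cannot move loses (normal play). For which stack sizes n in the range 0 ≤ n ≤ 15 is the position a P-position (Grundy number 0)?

n :  0  1  2  3  4  5  6  7  8  9 10 11 12 13 14 15
G :  0  1  2  0  1  2  3  0  1  2  0  1  2  3  4  5
P-positions are exactly the n with G(n) = 0.

0, 3, 7, 10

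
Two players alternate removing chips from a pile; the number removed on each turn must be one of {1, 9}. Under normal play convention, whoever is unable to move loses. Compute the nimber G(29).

G(0) = 0
G(1) = mex{0} = 1
G(2) = mex{1} = 0
G(3) = mex{0} = 1
G(4) = mex{1} = 0
G(5) = mex{0} = 1
G(6) = mex{1} = 0
G(7) = mex{0} = 1
G(8) = mex{1} = 0
G(9) = mex{0,0} = 1
G(10) = mex{1,1} = 0
G(11) = mex{0,0} = 1
G(12) = mex{1,1} = 0
G(13) = mex{0,0} = 1
G(14) = mex{1,1} = 0
G(15) = mex{0,0} = 1
G(16) = mex{1,1} = 0
G(17) = mex{0,0} = 1
G(18) = mex{1,1} = 0
G(19) = mex{0,0} = 1
G(20) = mex{1,1} = 0
G(21) = mex{0,0} = 1
G(22) = mex{1,1} = 0
G(23) = mex{0,0} = 1
G(24) = mex{1,1} = 0
G(25) = mex{0,0} = 1
G(26) = mex{1,1} = 0
G(27) = mex{0,0} = 1
G(28) = mex{1,1} = 0
G(29) = mex{0,0} = 1

1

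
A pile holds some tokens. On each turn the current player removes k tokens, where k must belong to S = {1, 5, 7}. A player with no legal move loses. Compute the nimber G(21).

1

n :  0  1  2  3  4  5  6  7  8  9 10 11 12 13 14 15 16 17 18 19 20 21
G :  0  1  0  1  0  1  0  1  0  1  0  1  0  1  0  1  0  1  0  1  0  1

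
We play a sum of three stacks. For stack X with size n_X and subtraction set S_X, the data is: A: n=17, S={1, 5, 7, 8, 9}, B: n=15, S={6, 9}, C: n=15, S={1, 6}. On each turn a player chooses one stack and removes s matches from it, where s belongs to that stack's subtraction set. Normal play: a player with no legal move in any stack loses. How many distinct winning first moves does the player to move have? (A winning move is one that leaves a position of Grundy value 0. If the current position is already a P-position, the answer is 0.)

0

Stack A, S = {1, 5, 7, 8, 9}:
n :  0  1  2  3  4  5  6  7  8  9 10 11 12 13 14 15 16 17
G :  0  1  0  1  0  1  0  1  2  3  2  3  2  3  2  3  0  1
G_A(17) = 1.
Stack B, S = {6, 9}:
n :  0  1  2  3  4  5  6  7  8  9 10 11 12 13 14 15
G :  0  0  0  0  0  0  1  1  1  1  1  1  2  2  2  0
G_B(15) = 0.
Stack C, S = {1, 6}:
n :  0  1  2  3  4  5  6  7  8  9 10 11 12 13 14 15
G :  0  1  0  1  0  1  2  0  1  0  1  0  1  2  0  1
G_C(15) = 1.
Combined Grundy value = 1 ⊕ 0 ⊕ 1 = 0.
A winning move leaves total XOR = 0, i.e. changes one component's Grundy value g to g ⊕ X where X is the current total.
Stack A: target g' = 1⊕0 = 1, but every legal move changes the Grundy value (mex property), so 0 moves.
Stack B: target g' = 0⊕0 = 0, but every legal move changes the Grundy value (mex property), so 0 moves.
Stack C: target g' = 1⊕0 = 1, but every legal move changes the Grundy value (mex property), so 0 moves.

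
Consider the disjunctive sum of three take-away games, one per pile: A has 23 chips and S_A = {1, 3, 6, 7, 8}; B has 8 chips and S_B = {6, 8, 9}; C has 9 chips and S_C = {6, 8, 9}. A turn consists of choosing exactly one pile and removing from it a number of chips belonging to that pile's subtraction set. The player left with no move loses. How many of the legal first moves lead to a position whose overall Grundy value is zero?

2

Pile A, S = {1, 3, 6, 7, 8}:
n :  0  1  2  3  4  5  6  7  8  9 10 11 12 13 14 15 16 17 18 19 20 21 22 23
G :  0  1  0  1  0  1  2  3  2  3  2  3  4  0  1  0  1  0  1  2  3  2  3  2
G_A(23) = 2.
Pile B, S = {6, 8, 9}:
G(0) = 0
G(1) = mex{} = 0
G(2) = mex{} = 0
G(3) = mex{} = 0
G(4) = mex{} = 0
G(5) = mex{} = 0
G(6) = mex{0} = 1
G(7) = mex{0} = 1
G(8) = mex{0,0} = 1
G_B(8) = 1.
Pile C, S = {6, 8, 9}:
n : 0 1 2 3 4 5 6 7 8 9
G : 0 0 0 0 0 0 1 1 1 1
G_C(9) = 1.
Combined Grundy value = 2 ⊕ 1 ⊕ 1 = 2.
A winning move leaves total XOR = 0, i.e. changes one component's Grundy value g to g ⊕ X where X is the current total.
Pile A: need g' = 2⊕2 = 0. Options: 23−1→G=3, 23−3→G=3, 23−6→G=0, 23−7→G=1, 23−8→G=0. Hits: 2.
Pile B: need g' = 1⊕2 = 3. Options: 8−6→G=0, 8−8→G=0. Hits: 0.
Pile C: need g' = 1⊕2 = 3. Options: 9−6→G=0, 9−8→G=0, 9−9→G=0. Hits: 0.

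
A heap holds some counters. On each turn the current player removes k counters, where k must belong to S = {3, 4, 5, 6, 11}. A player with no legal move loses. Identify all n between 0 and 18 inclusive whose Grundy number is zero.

0, 1, 2, 9, 10, 17, 18

n :  0  1  2  3  4  5  6  7  8  9 10 11 12 13 14 15 16 17 18
G :  0  0  0  1  1  1  2  2  2  0  0  3  1  1  4  2  2  0  0
P-positions are exactly the n with G(n) = 0.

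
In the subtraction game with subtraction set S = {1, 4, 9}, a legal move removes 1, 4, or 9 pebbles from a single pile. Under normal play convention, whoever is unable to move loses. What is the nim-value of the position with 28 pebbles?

1

n :  0  1  2  3  4  5  6  7  8  9 10 11 12 13 14 15 16 17 18 19 20 21 22 23 24 25 26 27 28
G :  0  1  0  1  2  0  1  0  1  2  0  1  0  1  2  0  1  0  1  2  0  1  0  1  2  0  1  0  1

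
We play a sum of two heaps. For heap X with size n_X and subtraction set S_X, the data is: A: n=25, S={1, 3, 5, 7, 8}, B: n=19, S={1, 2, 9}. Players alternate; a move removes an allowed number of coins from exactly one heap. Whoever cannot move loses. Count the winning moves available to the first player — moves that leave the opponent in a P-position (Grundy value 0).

2

Heap A, S = {1, 3, 5, 7, 8}:
n :  0  1  2  3  4  5  6  7  8  9 10 11 12 13 14 15 16 17 18 19 20 21 22 23 24 25
G :  0  1  0  1  0  1  0  1  2  3  2  3  2  3  2  0  1  0  1  0  1  0  1  2  3  2
G_A(25) = 2.
Heap B, S = {1, 2, 9}:
G(0) = 0
G(1) = mex{0} = 1
G(2) = mex{1,0} = 2
G(3) = mex{2,1} = 0
G(4) = mex{0,2} = 1
G(5) = mex{1,0} = 2
G(6) = mex{2,1} = 0
G(7) = mex{0,2} = 1
G(8) = mex{1,0} = 2
G(9) = mex{2,1,0} = 3
G(10) = mex{3,2,1} = 0
G(11) = mex{0,3,2} = 1
G(12) = mex{1,0,0} = 2
G(13) = mex{2,1,1} = 0
G(14) = mex{0,2,2} = 1
G(15) = mex{1,0,0} = 2
G(16) = mex{2,1,1} = 0
G(17) = mex{0,2,2} = 1
G(18) = mex{1,0,3} = 2
G(19) = mex{2,1,0} = 3
G_B(19) = 3.
Combined Grundy value = 2 ⊕ 3 = 1.
A winning move leaves total XOR = 0, i.e. changes one component's Grundy value g to g ⊕ X where X is the current total.
Heap A: need g' = 2⊕1 = 3. Options: 25−1→G=3, 25−3→G=1, 25−5→G=1, 25−7→G=1, 25−8→G=0. Hits: 1.
Heap B: need g' = 3⊕1 = 2. Options: 19−1→G=2, 19−2→G=1, 19−9→G=0. Hits: 1.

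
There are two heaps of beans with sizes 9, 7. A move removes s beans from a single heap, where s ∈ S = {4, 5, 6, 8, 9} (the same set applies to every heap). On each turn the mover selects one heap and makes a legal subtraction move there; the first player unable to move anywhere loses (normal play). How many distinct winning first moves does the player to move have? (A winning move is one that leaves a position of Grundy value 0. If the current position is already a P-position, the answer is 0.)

All heaps use S = {4, 5, 6, 8, 9}:
n : 0 1 2 3 4 5 6 7 8 9
G : 0 0 0 0 1 1 1 1 2 2
Heap A: G(9) = 2.
Heap B: G(7) = 1.
Combined Grundy value = 2 ⊕ 1 = 3.
A winning move leaves total XOR = 0, i.e. changes one component's Grundy value g to g ⊕ X where X is the current total.
Heap A: need g' = 2⊕3 = 1. Options: 9−4→G=1, 9−5→G=1, 9−6→G=0, 9−8→G=0, 9−9→G=0. Hits: 2.
Heap B: need g' = 1⊕3 = 2. Options: 7−4→G=0, 7−5→G=0, 7−6→G=0. Hits: 0.

2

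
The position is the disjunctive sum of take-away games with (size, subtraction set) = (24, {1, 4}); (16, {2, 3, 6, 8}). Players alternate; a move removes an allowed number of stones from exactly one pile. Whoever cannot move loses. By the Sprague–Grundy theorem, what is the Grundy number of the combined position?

Pile A, S = {1, 4}:
n :  0  1  2  3  4  5  6  7  8  9 10 11 12 13 14 15 16 17 18 19 20 21 22 23 24
G :  0  1  0  1  2  0  1  0  1  2  0  1  0  1  2  0  1  0  1  2  0  1  0  1  2
G_A(24) = 2.
Pile B, S = {2, 3, 6, 8}:
G(0) = 0
G(1) = mex{} = 0
G(2) = mex{0} = 1
G(3) = mex{0,0} = 1
G(4) = mex{1,0} = 2
G(5) = mex{1,1} = 0
G(6) = mex{2,1,0} = 3
G(7) = mex{0,2,0} = 1
G(8) = mex{3,0,1,0} = 2
G(9) = mex{1,3,1,0} = 2
G(10) = mex{2,1,2,1} = 0
G(11) = mex{2,2,0,1} = 3
G(12) = mex{0,2,3,2} = 1
G(13) = mex{3,0,1,0} = 2
G(14) = mex{1,3,2,3} = 0
G(15) = mex{2,1,2,1} = 0
G(16) = mex{0,2,0,2} = 1
G_B(16) = 1.
Combined Grundy value = 2 ⊕ 1 = 3.

3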